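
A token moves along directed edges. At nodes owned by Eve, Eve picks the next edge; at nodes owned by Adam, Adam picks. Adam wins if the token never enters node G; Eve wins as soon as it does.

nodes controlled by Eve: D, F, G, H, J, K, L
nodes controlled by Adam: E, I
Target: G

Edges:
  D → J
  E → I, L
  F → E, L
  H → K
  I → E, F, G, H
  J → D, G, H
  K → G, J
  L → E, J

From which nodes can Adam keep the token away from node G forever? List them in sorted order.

E, I

A0 = {G}
A1: add {J, K} — J (Eve) has J→G; K (Eve) has K→G.
A2: add {D, H, L} — D (Eve) has D→J; H (Eve) has H→K; L (Eve) has L→J.
A3: add {F} — F (Eve) has F→L.
A4 = A3; e.g. E (Adam) can still go to I. Fixed point.
Eve's attractor = {D, F, G, H, J, K, L}; Adam avoids the target exactly from the complement.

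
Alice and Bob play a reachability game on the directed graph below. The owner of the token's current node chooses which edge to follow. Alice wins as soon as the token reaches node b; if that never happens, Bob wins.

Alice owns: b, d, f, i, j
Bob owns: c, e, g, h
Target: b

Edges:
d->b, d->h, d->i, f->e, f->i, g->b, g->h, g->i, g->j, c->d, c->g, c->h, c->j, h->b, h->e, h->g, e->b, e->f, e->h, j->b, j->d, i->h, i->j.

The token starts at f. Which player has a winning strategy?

Alice

A0 = {b}
A1: add {d, j} — d (Alice) has d→b; j (Alice) has j→b.
A2: add {i} — i (Alice) has i→j.
A3: add {f} — f (Alice) has f→i.
A4 = A3; e.g. c (Bob) can still go to g. Fixed point.
f ∈ A3, so Alice can force the target.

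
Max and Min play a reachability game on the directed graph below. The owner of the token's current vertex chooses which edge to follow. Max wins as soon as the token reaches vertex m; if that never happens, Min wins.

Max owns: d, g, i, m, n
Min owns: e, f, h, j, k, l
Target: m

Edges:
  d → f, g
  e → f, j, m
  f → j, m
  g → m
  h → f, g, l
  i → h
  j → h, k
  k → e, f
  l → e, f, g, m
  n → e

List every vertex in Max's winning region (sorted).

A0 = {m}
A1: add {g} — g (Max) has g→m.
A2: add {d} — d (Max) has d→g.
A3 = A2; e.g. e (Min) can still go to f. Fixed point.
Max's winning region = {d, g, m}.

d, g, m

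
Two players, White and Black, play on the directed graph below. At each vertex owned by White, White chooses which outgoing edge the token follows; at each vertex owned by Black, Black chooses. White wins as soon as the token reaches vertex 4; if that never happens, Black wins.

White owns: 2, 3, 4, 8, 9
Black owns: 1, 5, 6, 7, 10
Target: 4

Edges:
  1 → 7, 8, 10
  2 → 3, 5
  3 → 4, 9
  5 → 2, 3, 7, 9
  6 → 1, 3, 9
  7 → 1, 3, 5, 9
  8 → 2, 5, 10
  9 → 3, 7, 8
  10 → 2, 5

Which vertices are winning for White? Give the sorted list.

A0 = {4}
A1: add {3} — 3 (White) has 3→4.
A2: add {2, 9} — 2 (White) has 2→3; 9 (White) has 9→3.
A3: add {8} — 8 (White) has 8→2.
A4 = A3; e.g. 1 (Black) can still go to 7. Fixed point.
White's winning region = {2, 3, 4, 8, 9}.

2, 3, 4, 8, 9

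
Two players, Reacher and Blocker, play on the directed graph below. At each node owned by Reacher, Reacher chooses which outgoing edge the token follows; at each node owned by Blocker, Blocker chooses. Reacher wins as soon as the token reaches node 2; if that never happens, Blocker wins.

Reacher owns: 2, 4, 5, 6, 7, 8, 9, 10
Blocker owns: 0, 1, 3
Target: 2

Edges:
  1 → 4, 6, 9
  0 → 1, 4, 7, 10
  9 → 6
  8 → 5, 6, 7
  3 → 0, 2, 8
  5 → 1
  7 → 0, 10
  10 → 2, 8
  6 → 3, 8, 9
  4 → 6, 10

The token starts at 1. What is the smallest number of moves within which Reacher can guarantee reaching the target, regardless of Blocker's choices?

A0 = {2}
A1: add {10} — 10 (Reacher) has 10→2.
A2: add {4, 7} — 4 (Reacher) has 4→10; 7 (Reacher) has 7→10.
A3: add {8} — 8 (Reacher) has 8→7.
A4: add {6} — 6 (Reacher) has 6→8.
A5: add {9} — 9 (Reacher) has 9→6.
A6: add {1} — 1 (Blocker): all of {4, 6, 9} already in.
1 enters the attractor at level 6, so Reacher can force the target in 6 moves from there.

6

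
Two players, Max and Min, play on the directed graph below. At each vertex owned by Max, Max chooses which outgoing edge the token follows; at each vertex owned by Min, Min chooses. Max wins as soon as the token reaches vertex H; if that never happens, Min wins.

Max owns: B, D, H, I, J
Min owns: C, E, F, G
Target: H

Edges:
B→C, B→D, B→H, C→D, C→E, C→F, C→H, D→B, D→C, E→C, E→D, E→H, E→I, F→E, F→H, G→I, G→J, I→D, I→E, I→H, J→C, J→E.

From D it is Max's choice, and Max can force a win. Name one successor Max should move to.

A0 = {H}
A1: add {B, I} — B (Max) has B→H; I (Max) has I→H.
A2: add {D} — D (Max) has D→B.
A3 = A2; e.g. C (Min) can still go to E. Fixed point.
From D, successor B is in the attractor (rank 1); the other successor C is not.

B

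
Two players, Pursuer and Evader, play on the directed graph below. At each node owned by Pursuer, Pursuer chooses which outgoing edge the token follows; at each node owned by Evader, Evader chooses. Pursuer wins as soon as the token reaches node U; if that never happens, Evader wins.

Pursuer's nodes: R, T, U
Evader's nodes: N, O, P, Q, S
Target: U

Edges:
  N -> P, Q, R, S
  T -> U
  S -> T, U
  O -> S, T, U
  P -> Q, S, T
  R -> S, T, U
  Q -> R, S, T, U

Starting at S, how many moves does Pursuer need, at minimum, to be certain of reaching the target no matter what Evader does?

A0 = {U}
A1: add {R, T} — R (Pursuer) has R→U; T (Pursuer) has T→U.
A2: add {S} — S (Evader): all of {T, U} already in.
S enters the attractor at level 2, so Pursuer can force the target in 2 moves from there.

2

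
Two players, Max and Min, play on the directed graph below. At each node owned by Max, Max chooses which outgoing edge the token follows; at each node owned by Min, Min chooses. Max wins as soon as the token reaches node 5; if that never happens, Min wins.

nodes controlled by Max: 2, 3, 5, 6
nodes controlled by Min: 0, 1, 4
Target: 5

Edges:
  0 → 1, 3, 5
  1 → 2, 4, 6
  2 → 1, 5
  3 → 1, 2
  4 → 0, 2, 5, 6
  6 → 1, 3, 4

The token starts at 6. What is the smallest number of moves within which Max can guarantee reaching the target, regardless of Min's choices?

A0 = {5}
A1: add {2} — 2 (Max) has 2→5.
A2: add {3} — 3 (Max) has 3→2.
A3: add {6} — 6 (Max) has 6→3.
A4 = A3; e.g. 0 (Min) can still go to 1. Fixed point.
6 enters the attractor at level 3, so Max can force the target in 3 moves from there.

3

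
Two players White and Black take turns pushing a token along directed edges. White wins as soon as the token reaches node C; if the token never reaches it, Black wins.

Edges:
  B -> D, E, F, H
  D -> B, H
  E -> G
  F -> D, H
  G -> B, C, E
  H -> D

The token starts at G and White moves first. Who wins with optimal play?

Track states (vertex, player-to-move).
A0 = {(C,White), (C,Black)}
A1: add {(G,White)}.
(G,White) ∈ A1 ⇒ White forces the target.

White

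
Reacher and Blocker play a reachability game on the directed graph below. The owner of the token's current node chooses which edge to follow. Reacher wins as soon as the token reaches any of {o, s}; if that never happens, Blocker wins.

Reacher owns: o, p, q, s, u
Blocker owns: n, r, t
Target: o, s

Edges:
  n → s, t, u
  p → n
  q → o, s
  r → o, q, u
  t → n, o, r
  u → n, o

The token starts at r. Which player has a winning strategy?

A0 = {o, s}
A1: add {q, u} — q (Reacher) has q→o; u (Reacher) has u→o.
A2: add {r} — r (Blocker): all of {o, q, u} already in.
A3 = A2; e.g. n (Blocker) can still go to t. Fixed point.
r ∈ A2, so Reacher can force the target.

Reacher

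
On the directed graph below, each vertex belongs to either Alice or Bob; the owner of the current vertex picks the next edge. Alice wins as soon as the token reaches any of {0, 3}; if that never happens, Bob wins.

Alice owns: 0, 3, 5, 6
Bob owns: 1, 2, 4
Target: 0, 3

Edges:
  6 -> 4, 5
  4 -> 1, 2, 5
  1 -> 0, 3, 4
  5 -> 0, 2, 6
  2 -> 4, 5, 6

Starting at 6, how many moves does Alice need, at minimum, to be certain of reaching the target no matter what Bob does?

A0 = {0, 3}
A1: add {5} — 5 (Alice) has 5→0.
A2: add {6} — 6 (Alice) has 6→5.
A3 = A2; e.g. 1 (Bob) can still go to 4. Fixed point.
6 enters the attractor at level 2, so Alice can force the target in 2 moves from there.

2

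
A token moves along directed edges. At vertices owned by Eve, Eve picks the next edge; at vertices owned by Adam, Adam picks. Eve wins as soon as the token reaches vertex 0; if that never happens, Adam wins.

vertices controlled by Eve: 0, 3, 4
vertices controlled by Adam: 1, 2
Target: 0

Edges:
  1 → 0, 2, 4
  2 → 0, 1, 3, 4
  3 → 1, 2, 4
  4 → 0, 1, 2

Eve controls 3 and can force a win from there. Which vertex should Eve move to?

A0 = {0}
A1: add {4} — 4 (Eve) has 4→0.
A2: add {3} — 3 (Eve) has 3→4.
A3 = A2; e.g. 1 (Adam) can still go to 2. Fixed point.
From 3, successor 4 is in the attractor (rank 1); the other successors 1, 2 are not.

4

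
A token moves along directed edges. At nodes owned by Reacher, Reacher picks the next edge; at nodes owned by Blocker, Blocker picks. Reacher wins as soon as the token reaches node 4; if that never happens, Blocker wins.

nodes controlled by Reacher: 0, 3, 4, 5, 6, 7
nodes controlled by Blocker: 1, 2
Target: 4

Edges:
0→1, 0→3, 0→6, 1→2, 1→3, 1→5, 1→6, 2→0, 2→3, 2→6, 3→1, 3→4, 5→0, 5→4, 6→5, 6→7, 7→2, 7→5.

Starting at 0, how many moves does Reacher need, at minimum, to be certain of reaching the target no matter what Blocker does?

2

A0 = {4}
A1: add {3, 5} — 3 (Reacher) has 3→4; 5 (Reacher) has 5→4.
A2: add {0, 6, 7} — 0 (Reacher) has 0→3; 6 (Reacher) has 6→5; 7 (Reacher) has 7→5.
0 enters the attractor at level 2, so Reacher can force the target in 2 moves from there.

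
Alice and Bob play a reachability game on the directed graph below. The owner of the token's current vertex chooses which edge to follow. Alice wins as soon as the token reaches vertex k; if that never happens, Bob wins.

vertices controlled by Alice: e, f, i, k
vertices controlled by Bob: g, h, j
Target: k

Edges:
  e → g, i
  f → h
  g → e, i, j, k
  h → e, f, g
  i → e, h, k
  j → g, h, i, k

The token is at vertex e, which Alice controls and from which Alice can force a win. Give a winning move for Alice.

A0 = {k}
A1: add {i} — i (Alice) has i→k.
A2: add {e} — e (Alice) has e→i.
A3 = A2; e.g. f (Alice) has no edge into A2. Fixed point.
From e, successor i is in the attractor (rank 1); the other successor g is not.

i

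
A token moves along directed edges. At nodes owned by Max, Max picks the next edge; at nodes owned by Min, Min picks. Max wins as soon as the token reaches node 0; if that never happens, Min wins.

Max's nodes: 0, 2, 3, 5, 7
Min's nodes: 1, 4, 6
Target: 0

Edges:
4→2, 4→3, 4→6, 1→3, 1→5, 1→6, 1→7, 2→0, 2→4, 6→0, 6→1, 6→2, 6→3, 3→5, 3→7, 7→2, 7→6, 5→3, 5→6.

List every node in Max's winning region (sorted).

0, 2, 3, 5, 7

A0 = {0}
A1: add {2} — 2 (Max) has 2→0.
A2: add {7} — 7 (Max) has 7→2.
A3: add {3} — 3 (Max) has 3→7.
A4: add {5} — 5 (Max) has 5→3.
A5 = A4; e.g. 1 (Min) can still go to 6. Fixed point.
Max's winning region = {0, 2, 3, 5, 7}.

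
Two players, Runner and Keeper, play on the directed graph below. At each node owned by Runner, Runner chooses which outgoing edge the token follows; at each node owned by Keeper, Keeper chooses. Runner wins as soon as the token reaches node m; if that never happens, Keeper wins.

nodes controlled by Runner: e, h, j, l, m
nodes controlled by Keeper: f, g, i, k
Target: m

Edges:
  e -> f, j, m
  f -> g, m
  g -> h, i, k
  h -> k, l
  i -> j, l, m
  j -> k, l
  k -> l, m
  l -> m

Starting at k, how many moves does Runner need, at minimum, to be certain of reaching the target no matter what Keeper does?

A0 = {m}
A1: add {e, l} — e (Runner) has e→m; l (Runner) has l→m.
A2: add {h, j, k} — h (Runner) has h→l; j (Runner) has j→l; k (Keeper): all of {l, m} already in.
k enters the attractor at level 2, so Runner can force the target in 2 moves from there.

2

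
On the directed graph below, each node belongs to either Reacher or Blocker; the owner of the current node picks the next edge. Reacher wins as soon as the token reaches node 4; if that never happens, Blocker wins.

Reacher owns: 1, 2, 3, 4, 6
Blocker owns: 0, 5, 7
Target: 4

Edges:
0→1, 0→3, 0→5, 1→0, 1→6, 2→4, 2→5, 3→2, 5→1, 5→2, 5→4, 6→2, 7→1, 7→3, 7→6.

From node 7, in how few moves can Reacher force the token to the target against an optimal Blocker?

A0 = {4}
A1: add {2} — 2 (Reacher) has 2→4.
A2: add {3, 6} — 3 (Reacher) has 3→2; 6 (Reacher) has 6→2.
A3: add {1} — 1 (Reacher) has 1→6.
A4: add {5, 7} — 5 (Blocker): all of {1, 2, 4} already in; 7 (Blocker): all of {1, 3, 6} already in.
7 enters the attractor at level 4, so Reacher can force the target in 4 moves from there.

4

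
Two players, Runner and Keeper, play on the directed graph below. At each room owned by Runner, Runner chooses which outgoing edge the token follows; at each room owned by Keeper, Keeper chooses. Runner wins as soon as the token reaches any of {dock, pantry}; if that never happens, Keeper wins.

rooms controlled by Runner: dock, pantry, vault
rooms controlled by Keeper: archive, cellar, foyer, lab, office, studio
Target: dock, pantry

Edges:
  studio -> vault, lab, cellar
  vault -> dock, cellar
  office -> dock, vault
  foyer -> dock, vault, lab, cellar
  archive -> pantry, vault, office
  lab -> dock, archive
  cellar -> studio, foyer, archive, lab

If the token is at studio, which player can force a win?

A0 = {dock, pantry}
A1: add {vault} — vault (Runner) has vault→dock.
A2: add {office} — office (Keeper): all of {dock, vault} already in.
A3: add {archive} — archive (Keeper): all of {pantry, vault, office} already in.
A4: add {lab} — lab (Keeper): all of {dock, archive} already in.
A5 = A4; e.g. studio (Keeper) can still go to cellar. Fixed point.
studio never enters the attractor, so Keeper can avoid the target forever.

Keeper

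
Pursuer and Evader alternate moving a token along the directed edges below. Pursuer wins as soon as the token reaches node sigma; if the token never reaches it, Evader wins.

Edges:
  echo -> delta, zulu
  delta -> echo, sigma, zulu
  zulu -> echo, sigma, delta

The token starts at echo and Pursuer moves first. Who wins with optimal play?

Track states (vertex, player-to-move).
A0 = {(sigma,Pursuer), (sigma,Evader)}
A1: add {(delta,Pursuer), (zulu,Pursuer)}.
A2: add {(echo,Evader)}.
A3 = A2; e.g. (echo,Pursuer) stays out. (echo,Pursuer) never enters ⇒ Evader avoids the target.

Evader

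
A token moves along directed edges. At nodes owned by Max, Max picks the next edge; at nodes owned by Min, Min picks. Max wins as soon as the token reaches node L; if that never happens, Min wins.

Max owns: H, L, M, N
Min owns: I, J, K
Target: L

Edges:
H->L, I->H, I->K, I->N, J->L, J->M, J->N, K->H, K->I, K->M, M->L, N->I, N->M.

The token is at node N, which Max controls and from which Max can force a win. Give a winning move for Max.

M

A0 = {L}
A1: add {H, M} — H (Max) has H→L; M (Max) has M→L.
A2: add {N} — N (Max) has N→M.
A3: add {J} — J (Min): all of {L, M, N} already in.
A4 = A3; e.g. I (Min) can still go to K. Fixed point.
From N, successor M is in the attractor (rank 1); the other successor I is not.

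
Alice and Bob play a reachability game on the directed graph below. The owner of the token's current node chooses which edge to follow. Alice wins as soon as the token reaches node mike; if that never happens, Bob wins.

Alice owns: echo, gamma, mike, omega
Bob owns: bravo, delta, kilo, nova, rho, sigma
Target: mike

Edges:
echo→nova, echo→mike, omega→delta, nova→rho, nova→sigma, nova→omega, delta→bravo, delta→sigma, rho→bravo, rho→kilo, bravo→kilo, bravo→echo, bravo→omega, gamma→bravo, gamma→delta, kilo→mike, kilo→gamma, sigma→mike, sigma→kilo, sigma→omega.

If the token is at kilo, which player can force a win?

A0 = {mike}
A1: add {echo} — echo (Alice) has echo→mike.
A2 = A1; e.g. nova (Bob) can still go to rho. Fixed point.
kilo never enters the attractor, so Bob can avoid the target forever.

Bob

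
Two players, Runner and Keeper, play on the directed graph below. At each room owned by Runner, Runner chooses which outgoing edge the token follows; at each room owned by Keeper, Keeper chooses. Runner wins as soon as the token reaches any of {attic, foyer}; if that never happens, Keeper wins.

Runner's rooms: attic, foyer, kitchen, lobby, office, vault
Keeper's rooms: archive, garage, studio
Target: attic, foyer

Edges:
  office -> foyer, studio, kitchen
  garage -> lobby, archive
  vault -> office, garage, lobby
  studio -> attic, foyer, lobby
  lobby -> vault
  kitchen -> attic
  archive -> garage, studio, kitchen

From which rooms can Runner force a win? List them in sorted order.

attic, foyer, kitchen, lobby, office, studio, vault

A0 = {attic, foyer}
A1: add {kitchen, office} — office (Runner) has office→foyer; kitchen (Runner) has kitchen→attic.
A2: add {vault} — vault (Runner) has vault→office.
A3: add {lobby} — lobby (Runner) has lobby→vault.
A4: add {studio} — studio (Keeper): all of {attic, foyer, lobby} already in.
A5 = A4; e.g. garage (Keeper) can still go to archive. Fixed point.
Runner's winning region = {attic, foyer, kitchen, lobby, office, studio, vault}.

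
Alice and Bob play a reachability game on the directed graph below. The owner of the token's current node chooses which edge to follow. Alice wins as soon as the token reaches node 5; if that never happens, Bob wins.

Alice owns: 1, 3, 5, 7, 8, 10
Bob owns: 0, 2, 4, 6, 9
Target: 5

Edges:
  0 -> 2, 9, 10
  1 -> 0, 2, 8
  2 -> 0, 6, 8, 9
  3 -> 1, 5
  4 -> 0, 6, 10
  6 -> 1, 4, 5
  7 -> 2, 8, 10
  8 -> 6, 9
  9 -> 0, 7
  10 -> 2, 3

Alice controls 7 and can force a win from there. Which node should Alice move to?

A0 = {5}
A1: add {3} — 3 (Alice) has 3→5.
A2: add {10} — 10 (Alice) has 10→3.
A3: add {7} — 7 (Alice) has 7→10.
A4 = A3; e.g. 0 (Bob) can still go to 2. Fixed point.
From 7, successor 10 is in the attractor (rank 2); the other successors 2, 8 are not.

10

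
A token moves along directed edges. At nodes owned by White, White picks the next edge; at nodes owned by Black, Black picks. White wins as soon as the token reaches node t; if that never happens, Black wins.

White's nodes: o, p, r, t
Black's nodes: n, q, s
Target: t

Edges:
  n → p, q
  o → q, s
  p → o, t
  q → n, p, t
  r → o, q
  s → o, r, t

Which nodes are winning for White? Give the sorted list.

p, t

A0 = {t}
A1: add {p} — p (White) has p→t.
A2 = A1; e.g. n (Black) can still go to q. Fixed point.
White's winning region = {p, t}.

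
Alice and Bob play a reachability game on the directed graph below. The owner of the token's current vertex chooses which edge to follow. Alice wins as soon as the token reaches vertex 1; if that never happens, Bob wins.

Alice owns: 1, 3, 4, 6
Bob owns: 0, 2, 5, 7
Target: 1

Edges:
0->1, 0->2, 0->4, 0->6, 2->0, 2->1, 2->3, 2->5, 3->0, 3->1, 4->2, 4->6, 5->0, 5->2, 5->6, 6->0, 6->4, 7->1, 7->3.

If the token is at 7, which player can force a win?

Alice

A0 = {1}
A1: add {3} — 3 (Alice) has 3→1.
A2: add {7} — 7 (Bob): all of {1, 3} already in.
A3 = A2; e.g. 0 (Bob) can still go to 2. Fixed point.
7 ∈ A2, so Alice can force the target.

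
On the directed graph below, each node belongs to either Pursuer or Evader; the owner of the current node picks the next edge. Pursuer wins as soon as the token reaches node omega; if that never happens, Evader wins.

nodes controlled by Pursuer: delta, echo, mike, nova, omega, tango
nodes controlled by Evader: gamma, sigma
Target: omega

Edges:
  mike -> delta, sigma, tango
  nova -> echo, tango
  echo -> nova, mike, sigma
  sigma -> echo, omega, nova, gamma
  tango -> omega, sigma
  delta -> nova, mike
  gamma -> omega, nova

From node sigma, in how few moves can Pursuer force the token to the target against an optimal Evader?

4

A0 = {omega}
A1: add {tango} — tango (Pursuer) has tango→omega.
A2: add {mike, nova} — nova (Pursuer) has nova→tango; mike (Pursuer) has mike→tango.
A3: add {delta, echo, gamma} — echo (Pursuer) has echo→nova; gamma (Evader): all of {omega, nova} already in; delta (Pursuer) has delta→nova.
A4: add {sigma} — sigma (Evader): all of {echo, omega, nova, gamma} already in.
A4 = all vertices. Fixed point.
sigma enters the attractor at level 4, so Pursuer can force the target in 4 moves from there.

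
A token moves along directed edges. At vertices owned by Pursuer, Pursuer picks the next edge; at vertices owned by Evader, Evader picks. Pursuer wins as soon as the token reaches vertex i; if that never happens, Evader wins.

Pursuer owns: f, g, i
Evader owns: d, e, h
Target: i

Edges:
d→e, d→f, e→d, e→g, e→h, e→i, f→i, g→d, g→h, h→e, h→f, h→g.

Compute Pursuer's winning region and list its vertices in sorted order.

A0 = {i}
A1: add {f} — f (Pursuer) has f→i.
A2 = A1; e.g. d (Evader) can still go to e. Fixed point.
Pursuer's winning region = {f, i}.

f, i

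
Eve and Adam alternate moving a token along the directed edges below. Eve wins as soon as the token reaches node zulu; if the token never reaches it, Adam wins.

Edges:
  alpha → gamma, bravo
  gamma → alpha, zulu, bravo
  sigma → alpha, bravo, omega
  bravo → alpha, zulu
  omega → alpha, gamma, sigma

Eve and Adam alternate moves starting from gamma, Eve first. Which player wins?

Eve

Track states (vertex, player-to-move).
A0 = {(zulu,Eve), (zulu,Adam)}
A1: add {(gamma,Eve), (bravo,Eve)}.
(gamma,Eve) ∈ A1 ⇒ Eve forces the target.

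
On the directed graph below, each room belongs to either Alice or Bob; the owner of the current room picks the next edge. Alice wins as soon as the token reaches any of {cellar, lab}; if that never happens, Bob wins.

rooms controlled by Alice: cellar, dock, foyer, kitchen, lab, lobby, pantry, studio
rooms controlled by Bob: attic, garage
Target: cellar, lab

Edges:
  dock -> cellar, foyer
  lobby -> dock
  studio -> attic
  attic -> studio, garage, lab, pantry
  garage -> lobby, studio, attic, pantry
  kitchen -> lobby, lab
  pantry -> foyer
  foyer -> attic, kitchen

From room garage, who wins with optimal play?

A0 = {cellar, lab}
A1: add {dock, kitchen} — dock (Alice) has dock→cellar; kitchen (Alice) has kitchen→lab.
A2: add {foyer, lobby} — lobby (Alice) has lobby→dock; foyer (Alice) has foyer→kitchen.
A3: add {pantry} — pantry (Alice) has pantry→foyer.
A4 = A3; e.g. studio (Alice) has no edge into A3. Fixed point.
garage never enters the attractor, so Bob can avoid the target forever.

Bob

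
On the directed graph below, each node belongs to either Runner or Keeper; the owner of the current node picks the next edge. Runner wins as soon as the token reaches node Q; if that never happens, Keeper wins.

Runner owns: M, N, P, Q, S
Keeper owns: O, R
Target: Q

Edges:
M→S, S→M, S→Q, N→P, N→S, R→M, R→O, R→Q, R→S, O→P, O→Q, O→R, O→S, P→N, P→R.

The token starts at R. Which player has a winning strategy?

A0 = {Q}
A1: add {S} — S (Runner) has S→Q.
A2: add {M, N} — M (Runner) has M→S; N (Runner) has N→S.
A3: add {P} — P (Runner) has P→N.
A4 = A3; e.g. O (Keeper) can still go to R. Fixed point.
R never enters the attractor, so Keeper can avoid the target forever.

Keeper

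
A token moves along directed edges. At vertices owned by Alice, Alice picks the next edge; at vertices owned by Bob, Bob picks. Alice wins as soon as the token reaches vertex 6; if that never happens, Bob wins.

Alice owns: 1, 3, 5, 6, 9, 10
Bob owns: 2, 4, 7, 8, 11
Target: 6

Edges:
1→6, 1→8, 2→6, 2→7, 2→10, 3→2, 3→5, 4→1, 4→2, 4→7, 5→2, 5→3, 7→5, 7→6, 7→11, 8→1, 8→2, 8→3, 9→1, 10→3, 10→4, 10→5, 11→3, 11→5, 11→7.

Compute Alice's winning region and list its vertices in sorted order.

1, 6, 9

A0 = {6}
A1: add {1} — 1 (Alice) has 1→6.
A2: add {9} — 9 (Alice) has 9→1.
A3 = A2; e.g. 2 (Bob) can still go to 7. Fixed point.
Alice's winning region = {1, 6, 9}.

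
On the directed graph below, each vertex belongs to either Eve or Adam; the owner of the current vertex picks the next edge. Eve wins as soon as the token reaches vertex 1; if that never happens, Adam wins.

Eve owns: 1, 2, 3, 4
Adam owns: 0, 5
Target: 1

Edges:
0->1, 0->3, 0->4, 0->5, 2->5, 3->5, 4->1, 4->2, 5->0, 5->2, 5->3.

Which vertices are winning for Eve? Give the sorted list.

A0 = {1}
A1: add {4} — 4 (Eve) has 4→1.
A2 = A1; e.g. 0 (Adam) can still go to 3. Fixed point.
Eve's winning region = {1, 4}.

1, 4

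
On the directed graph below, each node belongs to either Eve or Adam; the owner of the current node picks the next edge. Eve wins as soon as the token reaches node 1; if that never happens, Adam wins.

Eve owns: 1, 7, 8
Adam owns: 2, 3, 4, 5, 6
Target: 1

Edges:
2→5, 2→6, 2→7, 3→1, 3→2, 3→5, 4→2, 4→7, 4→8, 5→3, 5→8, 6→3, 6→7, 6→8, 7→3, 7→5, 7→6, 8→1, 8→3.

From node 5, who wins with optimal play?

A0 = {1}
A1: add {8} — 8 (Eve) has 8→1.
A2 = A1; e.g. 2 (Adam) can still go to 5. Fixed point.
5 never enters the attractor, so Adam can avoid the target forever.

Adam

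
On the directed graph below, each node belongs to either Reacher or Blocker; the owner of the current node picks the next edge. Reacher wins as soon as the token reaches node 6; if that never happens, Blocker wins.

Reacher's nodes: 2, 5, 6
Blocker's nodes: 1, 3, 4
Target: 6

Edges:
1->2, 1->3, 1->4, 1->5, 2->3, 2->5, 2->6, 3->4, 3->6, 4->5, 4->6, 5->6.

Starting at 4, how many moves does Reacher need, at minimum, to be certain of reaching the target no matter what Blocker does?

A0 = {6}
A1: add {2, 5} — 2 (Reacher) has 2→6; 5 (Reacher) has 5→6.
A2: add {4} — 4 (Blocker): all of {5, 6} already in.
4 enters the attractor at level 2, so Reacher can force the target in 2 moves from there.

2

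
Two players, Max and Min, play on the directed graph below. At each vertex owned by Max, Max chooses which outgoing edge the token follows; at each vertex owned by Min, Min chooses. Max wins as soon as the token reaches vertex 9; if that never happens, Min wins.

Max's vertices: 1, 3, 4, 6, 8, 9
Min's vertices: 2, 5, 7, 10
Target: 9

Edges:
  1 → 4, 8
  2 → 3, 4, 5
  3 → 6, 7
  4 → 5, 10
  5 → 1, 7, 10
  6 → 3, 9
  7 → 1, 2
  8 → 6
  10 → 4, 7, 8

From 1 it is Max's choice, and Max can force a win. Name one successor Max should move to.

8

A0 = {9}
A1: add {6} — 6 (Max) has 6→9.
A2: add {3, 8} — 3 (Max) has 3→6; 8 (Max) has 8→6.
A3: add {1} — 1 (Max) has 1→8.
A4 = A3; e.g. 2 (Min) can still go to 4. Fixed point.
From 1, successor 8 is in the attractor (rank 2); the other successor 4 is not.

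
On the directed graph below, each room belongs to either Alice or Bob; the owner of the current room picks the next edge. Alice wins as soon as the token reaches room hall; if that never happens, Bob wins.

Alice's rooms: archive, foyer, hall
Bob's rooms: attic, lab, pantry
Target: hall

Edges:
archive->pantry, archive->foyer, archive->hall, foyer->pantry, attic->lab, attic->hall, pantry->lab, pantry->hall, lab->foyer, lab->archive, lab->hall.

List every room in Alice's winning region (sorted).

A0 = {hall}
A1: add {archive} — archive (Alice) has archive→hall.
A2 = A1; e.g. pantry (Bob) can still go to lab. Fixed point.
Alice's winning region = {archive, hall}.

archive, hall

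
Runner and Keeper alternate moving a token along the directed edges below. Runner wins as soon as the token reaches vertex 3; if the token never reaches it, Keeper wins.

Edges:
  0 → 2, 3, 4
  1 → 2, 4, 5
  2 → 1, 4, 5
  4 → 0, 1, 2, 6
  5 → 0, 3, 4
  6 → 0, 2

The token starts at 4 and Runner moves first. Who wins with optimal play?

Keeper

Track states (vertex, player-to-move).
A0 = {(3,Runner), (3,Keeper)}
A1: add {(0,Runner), (5,Runner)}.
A2 = A1; e.g. (0,Keeper) stays out. (4,Runner) never enters ⇒ Keeper avoids the target.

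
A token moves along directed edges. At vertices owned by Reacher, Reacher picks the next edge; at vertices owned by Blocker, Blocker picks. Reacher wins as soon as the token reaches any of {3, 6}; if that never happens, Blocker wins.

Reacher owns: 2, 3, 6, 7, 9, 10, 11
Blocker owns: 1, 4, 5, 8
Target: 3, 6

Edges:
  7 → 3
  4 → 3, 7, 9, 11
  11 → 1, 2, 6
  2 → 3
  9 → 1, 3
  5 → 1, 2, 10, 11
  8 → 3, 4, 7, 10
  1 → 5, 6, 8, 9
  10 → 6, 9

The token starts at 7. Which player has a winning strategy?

Reacher

A0 = {3, 6}
A1: add {2, 7, 9, 10, 11} — 2 (Reacher) has 2→3; 7 (Reacher) has 7→3; 9 (Reacher) has 9→3; 10 (Reacher) has 10→6; 11 (Reacher) has 11→6.
7 ∈ A1, so Reacher can force the target.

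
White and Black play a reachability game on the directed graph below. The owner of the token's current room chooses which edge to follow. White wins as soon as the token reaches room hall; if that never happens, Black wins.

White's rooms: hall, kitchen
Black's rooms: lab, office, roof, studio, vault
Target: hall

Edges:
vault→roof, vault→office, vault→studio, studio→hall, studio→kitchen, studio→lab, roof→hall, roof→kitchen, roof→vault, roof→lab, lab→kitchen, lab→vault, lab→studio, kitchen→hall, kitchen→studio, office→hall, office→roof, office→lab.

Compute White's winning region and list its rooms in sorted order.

A0 = {hall}
A1: add {kitchen} — kitchen (White) has kitchen→hall.
A2 = A1; e.g. roof (Black) can still go to vault. Fixed point.
White's winning region = {hall, kitchen}.

hall, kitchen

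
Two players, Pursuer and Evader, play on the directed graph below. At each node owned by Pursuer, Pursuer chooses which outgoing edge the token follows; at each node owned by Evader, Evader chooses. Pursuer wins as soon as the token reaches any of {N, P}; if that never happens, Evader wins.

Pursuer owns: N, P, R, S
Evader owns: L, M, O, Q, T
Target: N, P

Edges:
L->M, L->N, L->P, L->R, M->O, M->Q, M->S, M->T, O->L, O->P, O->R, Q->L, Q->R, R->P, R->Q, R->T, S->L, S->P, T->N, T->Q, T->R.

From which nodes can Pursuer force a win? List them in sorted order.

N, P, R, S

A0 = {N, P}
A1: add {R, S} — R (Pursuer) has R→P; S (Pursuer) has S→P.
A2 = A1; e.g. L (Evader) can still go to M. Fixed point.
Pursuer's winning region = {N, P, R, S}.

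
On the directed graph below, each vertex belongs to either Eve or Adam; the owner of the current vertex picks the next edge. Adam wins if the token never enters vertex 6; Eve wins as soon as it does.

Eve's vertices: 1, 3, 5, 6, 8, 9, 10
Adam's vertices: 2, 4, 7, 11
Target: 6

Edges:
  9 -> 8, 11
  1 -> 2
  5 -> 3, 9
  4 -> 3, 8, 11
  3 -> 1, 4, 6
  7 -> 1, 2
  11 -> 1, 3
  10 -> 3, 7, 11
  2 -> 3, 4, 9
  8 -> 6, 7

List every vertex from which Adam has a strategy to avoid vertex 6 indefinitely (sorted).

A0 = {6}
A1: add {3, 8} — 3 (Eve) has 3→6; 8 (Eve) has 8→6.
A2: add {5, 9, 10} — 5 (Eve) has 5→3; 9 (Eve) has 9→8; 10 (Eve) has 10→3.
A3 = A2; e.g. 1 (Eve) has no edge into A2. Fixed point.
Eve's attractor = {3, 5, 6, 8, 9, 10}; Adam avoids the target exactly from the complement.

1, 2, 4, 7, 11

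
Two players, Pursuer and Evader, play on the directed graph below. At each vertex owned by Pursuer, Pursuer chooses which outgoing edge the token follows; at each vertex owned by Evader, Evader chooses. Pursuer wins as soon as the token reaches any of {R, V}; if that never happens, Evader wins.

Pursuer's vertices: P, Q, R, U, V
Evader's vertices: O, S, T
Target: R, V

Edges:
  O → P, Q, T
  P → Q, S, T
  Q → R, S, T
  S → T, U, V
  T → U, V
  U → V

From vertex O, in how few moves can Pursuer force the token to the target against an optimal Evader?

3

A0 = {R, V}
A1: add {Q, U} — Q (Pursuer) has Q→R; U (Pursuer) has U→V.
A2: add {P, T} — P (Pursuer) has P→Q; T (Evader): all of {U, V} already in.
A3: add {O, S} — O (Evader): all of {P, Q, T} already in; S (Evader): all of {T, U, V} already in.
A3 = all vertices. Fixed point.
O enters the attractor at level 3, so Pursuer can force the target in 3 moves from there.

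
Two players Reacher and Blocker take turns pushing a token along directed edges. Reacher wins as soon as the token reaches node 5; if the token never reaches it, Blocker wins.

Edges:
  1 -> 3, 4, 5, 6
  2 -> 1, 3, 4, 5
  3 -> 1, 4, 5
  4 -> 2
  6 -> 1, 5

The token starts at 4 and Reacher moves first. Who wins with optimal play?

Blocker

Track states (vertex, player-to-move).
A0 = {(5,Reacher), (5,Blocker)}
A1: add {(1,Reacher), (2,Reacher), (3,Reacher), (6,Reacher)}.
A2: add {(4,Blocker), (6,Blocker)}.
A3 = A2; e.g. (1,Blocker) stays out. (4,Reacher) never enters ⇒ Blocker avoids the target.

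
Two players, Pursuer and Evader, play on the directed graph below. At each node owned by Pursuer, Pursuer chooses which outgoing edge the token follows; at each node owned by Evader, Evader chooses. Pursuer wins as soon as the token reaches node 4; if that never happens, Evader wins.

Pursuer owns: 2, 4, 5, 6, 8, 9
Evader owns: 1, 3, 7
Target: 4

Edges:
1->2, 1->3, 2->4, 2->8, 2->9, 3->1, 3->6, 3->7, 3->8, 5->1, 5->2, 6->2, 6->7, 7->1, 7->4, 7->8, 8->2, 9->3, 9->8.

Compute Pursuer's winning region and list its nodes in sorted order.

A0 = {4}
A1: add {2} — 2 (Pursuer) has 2→4.
A2: add {5, 6, 8} — 5 (Pursuer) has 5→2; 6 (Pursuer) has 6→2; 8 (Pursuer) has 8→2.
A3: add {9} — 9 (Pursuer) has 9→8.
A4 = A3; e.g. 1 (Evader) can still go to 3. Fixed point.
Pursuer's winning region = {2, 4, 5, 6, 8, 9}.

2, 4, 5, 6, 8, 9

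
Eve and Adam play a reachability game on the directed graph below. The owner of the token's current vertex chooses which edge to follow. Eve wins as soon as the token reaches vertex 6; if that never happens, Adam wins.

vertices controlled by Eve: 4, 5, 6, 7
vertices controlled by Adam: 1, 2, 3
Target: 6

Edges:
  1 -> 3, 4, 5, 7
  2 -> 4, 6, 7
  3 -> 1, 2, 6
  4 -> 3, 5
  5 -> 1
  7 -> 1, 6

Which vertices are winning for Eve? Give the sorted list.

6, 7

A0 = {6}
A1: add {7} — 7 (Eve) has 7→6.
A2 = A1; e.g. 1 (Adam) can still go to 3. Fixed point.
Eve's winning region = {6, 7}.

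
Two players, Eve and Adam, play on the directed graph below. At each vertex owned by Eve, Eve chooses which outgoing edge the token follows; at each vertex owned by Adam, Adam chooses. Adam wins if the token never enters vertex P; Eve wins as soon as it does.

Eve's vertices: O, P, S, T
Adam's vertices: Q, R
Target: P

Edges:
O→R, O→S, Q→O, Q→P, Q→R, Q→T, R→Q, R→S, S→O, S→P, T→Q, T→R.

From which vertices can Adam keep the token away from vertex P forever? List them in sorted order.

Q, R, T

A0 = {P}
A1: add {S} — S (Eve) has S→P.
A2: add {O} — O (Eve) has O→S.
A3 = A2; e.g. Q (Adam) can still go to R. Fixed point.
Eve's attractor = {O, P, S}; Adam avoids the target exactly from the complement.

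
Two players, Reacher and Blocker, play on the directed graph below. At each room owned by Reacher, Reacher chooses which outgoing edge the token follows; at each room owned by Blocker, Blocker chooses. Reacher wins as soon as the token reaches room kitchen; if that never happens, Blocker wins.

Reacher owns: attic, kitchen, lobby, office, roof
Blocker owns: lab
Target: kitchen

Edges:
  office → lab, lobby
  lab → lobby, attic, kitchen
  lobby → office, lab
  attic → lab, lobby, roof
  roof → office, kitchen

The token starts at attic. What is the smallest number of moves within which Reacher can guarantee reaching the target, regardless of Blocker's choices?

2

A0 = {kitchen}
A1: add {roof} — roof (Reacher) has roof→kitchen.
A2: add {attic} — attic (Reacher) has attic→roof.
A3 = A2; e.g. office (Reacher) has no edge into A2. Fixed point.
attic enters the attractor at level 2, so Reacher can force the target in 2 moves from there.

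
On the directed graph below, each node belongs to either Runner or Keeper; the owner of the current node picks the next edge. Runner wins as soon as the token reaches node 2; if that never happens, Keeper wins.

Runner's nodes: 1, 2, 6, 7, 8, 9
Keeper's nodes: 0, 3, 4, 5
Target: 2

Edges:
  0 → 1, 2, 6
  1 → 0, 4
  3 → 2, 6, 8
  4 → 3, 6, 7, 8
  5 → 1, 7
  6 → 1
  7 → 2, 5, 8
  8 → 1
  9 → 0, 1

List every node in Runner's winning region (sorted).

2, 7

A0 = {2}
A1: add {7} — 7 (Runner) has 7→2.
A2 = A1; e.g. 0 (Keeper) can still go to 1. Fixed point.
Runner's winning region = {2, 7}.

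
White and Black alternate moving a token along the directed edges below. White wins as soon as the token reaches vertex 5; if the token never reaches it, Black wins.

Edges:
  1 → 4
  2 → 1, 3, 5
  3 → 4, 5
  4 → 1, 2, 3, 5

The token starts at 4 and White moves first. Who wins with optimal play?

Track states (vertex, player-to-move).
A0 = {(5,White), (5,Black)}
A1: add {(2,White), (3,White), (4,White)}.
(4,White) ∈ A1 ⇒ White forces the target.

White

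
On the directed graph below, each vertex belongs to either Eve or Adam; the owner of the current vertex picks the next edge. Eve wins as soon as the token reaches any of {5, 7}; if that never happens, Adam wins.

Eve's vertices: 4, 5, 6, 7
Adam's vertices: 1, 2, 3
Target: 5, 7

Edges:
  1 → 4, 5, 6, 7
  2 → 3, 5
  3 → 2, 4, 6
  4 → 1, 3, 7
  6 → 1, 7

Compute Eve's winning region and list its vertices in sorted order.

1, 4, 5, 6, 7

A0 = {5, 7}
A1: add {4, 6} — 4 (Eve) has 4→7; 6 (Eve) has 6→7.
A2: add {1} — 1 (Adam): all of {4, 5, 6, 7} already in.
A3 = A2; e.g. 2 (Adam) can still go to 3. Fixed point.
Eve's winning region = {1, 4, 5, 6, 7}.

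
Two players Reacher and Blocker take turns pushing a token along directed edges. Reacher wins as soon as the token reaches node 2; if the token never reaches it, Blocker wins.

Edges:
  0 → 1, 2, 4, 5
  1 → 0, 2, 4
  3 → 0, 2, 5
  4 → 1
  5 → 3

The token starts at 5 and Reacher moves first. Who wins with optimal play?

Blocker

Track states (vertex, player-to-move).
A0 = {(2,Reacher), (2,Blocker)}
A1: add {(0,Reacher), (1,Reacher), (3,Reacher)}.
A2: add {(4,Blocker), (5,Blocker)}.
A3 = A2; e.g. (0,Blocker) stays out. (5,Reacher) never enters ⇒ Blocker avoids the target.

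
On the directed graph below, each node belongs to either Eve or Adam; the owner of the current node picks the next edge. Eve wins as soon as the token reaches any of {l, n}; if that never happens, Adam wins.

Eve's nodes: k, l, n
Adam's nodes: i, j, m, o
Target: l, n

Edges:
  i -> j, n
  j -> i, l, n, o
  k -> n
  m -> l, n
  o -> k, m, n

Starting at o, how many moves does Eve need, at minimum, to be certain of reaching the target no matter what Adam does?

2

A0 = {l, n}
A1: add {k, m} — k (Eve) has k→n; m (Adam): all of {l, n} already in.
A2: add {o} — o (Adam): all of {k, m, n} already in.
A3 = A2; e.g. i (Adam) can still go to j. Fixed point.
o enters the attractor at level 2, so Eve can force the target in 2 moves from there.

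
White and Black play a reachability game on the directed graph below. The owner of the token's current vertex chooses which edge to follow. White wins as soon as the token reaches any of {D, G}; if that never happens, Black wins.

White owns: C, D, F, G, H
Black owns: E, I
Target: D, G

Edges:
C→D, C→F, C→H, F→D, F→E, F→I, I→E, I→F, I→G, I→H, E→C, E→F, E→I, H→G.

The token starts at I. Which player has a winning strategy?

A0 = {D, G}
A1: add {C, F, H} — C (White) has C→D; F (White) has F→D; H (White) has H→G.
A2 = A1; e.g. E (Black) can still go to I. Fixed point.
I never enters the attractor, so Black can avoid the target forever.

Black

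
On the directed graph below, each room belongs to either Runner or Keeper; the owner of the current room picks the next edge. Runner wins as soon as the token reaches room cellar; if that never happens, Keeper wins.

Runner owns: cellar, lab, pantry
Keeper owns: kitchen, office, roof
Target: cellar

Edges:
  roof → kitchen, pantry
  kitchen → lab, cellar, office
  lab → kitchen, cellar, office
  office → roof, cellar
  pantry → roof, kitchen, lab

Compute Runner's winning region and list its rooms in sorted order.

A0 = {cellar}
A1: add {lab} — lab (Runner) has lab→cellar.
A2: add {pantry} — pantry (Runner) has pantry→lab.
A3 = A2; e.g. roof (Keeper) can still go to kitchen. Fixed point.
Runner's winning region = {cellar, lab, pantry}.

cellar, lab, pantry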